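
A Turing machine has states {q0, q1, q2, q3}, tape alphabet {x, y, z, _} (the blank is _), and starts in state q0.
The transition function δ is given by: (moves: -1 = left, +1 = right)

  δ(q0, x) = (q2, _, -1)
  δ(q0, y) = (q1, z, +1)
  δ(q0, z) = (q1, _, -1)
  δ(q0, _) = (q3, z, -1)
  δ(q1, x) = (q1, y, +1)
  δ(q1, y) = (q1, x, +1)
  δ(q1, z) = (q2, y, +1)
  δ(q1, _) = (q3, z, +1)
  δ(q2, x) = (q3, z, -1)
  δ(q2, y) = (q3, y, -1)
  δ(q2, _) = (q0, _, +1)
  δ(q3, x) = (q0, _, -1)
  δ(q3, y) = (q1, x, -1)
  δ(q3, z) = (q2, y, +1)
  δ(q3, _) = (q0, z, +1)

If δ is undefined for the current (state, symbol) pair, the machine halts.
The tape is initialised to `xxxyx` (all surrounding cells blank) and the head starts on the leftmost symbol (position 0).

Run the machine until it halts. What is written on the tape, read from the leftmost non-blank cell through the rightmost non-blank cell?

yyy_zyzyz

q0 | _[x]xxyx___   read x → write _, move -1, go to q2
q2 | [_]_xxyx___   read _ → write _, move +1, go to q0
q0 | _[_]xxyx___   read _ → write z, move -1, go to q3
q3 | [_]zxxyx___   read _ → write z, move +1, go to q0
q0 | z[z]xxyx___   read z → write _, move -1, go to q1
q1 | [z]_xxyx___   read z → write y, move +1, go to q2
q2 | y[_]xxyx___   read _ → write _, move +1, go to q0
q0 | y_[x]xyx___   read x → write _, move -1, go to q2
q2 | y[_]_xyx___   read _ → write _, move +1, go to q0
q0 | y_[_]xyx___   read _ → write z, move -1, go to q3
q3 | y[_]zxyx___   read _ → write z, move +1, go to q0
q0 | yz[z]xyx___   read z → write _, move -1, go to q1
q1 | y[z]_xyx___   read z → write y, move +1, go to q2
q2 | yy[_]xyx___   read _ → write _, move +1, go to q0
q0 | yy_[x]yx___   read x → write _, move -1, go to q2
q2 | yy[_]_yx___   read _ → write _, move +1, go to q0
q0 | yy_[_]yx___   read _ → write z, move -1, go to q3
q3 | yy[_]zyx___   read _ → write z, move +1, go to q0
q0 | yyz[z]yx___   read z → write _, move -1, go to q1
q1 | yy[z]_yx___   read z → write y, move +1, go to q2
q2 | yyy[_]yx___   read _ → write _, move +1, go to q0
q0 | yyy_[y]x___   read y → write z, move +1, go to q1
q1 | yyy_z[x]___   read x → write y, move +1, go to q1
q1 | yyy_zy[_]__   read _ → write z, move +1, go to q3
q3 | yyy_zyz[_]_   read _ → write z, move +1, go to q0
q0 | yyy_zyzz[_]   read _ → write z, move -1, go to q3
q3 | yyy_zyz[z]z   read z → write y, move +1, go to q2
q2 | yyy_zyzy[z]
The non-blank tape span at halt is yyy_zyzyz.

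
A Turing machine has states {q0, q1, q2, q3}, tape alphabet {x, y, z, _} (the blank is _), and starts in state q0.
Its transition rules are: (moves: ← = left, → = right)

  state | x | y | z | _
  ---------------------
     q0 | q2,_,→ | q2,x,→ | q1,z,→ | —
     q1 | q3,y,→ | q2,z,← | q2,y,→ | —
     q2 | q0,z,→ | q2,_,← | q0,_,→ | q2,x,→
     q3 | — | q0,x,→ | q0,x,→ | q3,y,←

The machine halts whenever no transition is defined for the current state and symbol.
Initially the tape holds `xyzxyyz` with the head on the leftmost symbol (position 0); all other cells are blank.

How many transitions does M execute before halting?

state=q0 head=0 tape=[x]yzxyyz   (q0,x)→(q2,_,→)
state=q2 head=1 tape=_[y]zxyyz   (q2,y)→(q2,_,←)
state=q2 head=0 tape=[_]_zxyyz   (q2,_)→(q2,x,→)
state=q2 head=1 tape=x[_]zxyyz   (q2,_)→(q2,x,→)
state=q2 head=2 tape=xx[z]xyyz   (q2,z)→(q0,_,→)
state=q0 head=3 tape=xx_[x]yyz   (q0,x)→(q2,_,→)
state=q2 head=4 tape=xx__[y]yz   (q2,y)→(q2,_,←)
state=q2 head=3 tape=xx_[_]_yz   (q2,_)→(q2,x,→)
state=q2 head=4 tape=xx_x[_]yz   (q2,_)→(q2,x,→)
state=q2 head=5 tape=xx_xx[y]z   (q2,y)→(q2,_,←)
state=q2 head=4 tape=xx_x[x]_z   (q2,x)→(q0,z,→)
state=q0 head=5 tape=xx_xz[_]z
M halts after 11 transitions.

11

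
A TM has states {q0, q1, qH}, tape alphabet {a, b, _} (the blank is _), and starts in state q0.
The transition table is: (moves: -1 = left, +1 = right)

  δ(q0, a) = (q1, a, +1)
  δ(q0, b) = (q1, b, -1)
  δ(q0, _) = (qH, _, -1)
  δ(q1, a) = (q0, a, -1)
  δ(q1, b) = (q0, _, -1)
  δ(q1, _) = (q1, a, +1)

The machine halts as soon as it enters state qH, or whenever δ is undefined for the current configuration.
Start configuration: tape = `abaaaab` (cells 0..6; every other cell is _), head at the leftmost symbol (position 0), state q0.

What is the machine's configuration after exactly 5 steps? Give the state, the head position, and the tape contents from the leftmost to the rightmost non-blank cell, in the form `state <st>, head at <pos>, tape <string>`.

q0 | [a]baaaab   read a → write a, move +1, go to q1
q1 | a[b]aaaab   read b → write _, move -1, go to q0
q0 | [a]_aaaab   read a → write a, move +1, go to q1
q1 | a[_]aaaab   read _ → write a, move +1, go to q1
q1 | aa[a]aaab   read a → write a, move -1, go to q0
q0 | a[a]aaaab
After 5 steps: state q0, head at 1, tape aaaaaab.

state q0, head at 1, tape aaaaaab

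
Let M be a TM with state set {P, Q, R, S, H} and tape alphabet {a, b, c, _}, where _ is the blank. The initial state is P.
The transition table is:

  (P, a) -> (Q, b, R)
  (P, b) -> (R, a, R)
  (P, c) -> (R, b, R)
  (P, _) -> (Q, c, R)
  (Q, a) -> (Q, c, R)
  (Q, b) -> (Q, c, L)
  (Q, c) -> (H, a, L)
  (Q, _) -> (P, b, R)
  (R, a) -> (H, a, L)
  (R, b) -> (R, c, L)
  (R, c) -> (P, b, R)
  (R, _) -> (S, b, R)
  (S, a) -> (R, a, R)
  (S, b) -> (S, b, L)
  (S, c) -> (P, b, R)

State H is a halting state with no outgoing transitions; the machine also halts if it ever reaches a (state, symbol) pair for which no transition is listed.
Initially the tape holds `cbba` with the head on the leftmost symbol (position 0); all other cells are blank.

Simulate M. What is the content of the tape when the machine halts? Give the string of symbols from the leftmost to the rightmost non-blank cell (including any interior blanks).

state=P head=0 tape=__[c]bba   (P,c)→(R,b,R)
state=R head=1 tape=__b[b]ba   (R,b)→(R,c,L)
state=R head=0 tape=__[b]cba   (R,b)→(R,c,L)
state=R head=-1 tape=_[_]ccba   (R,_)→(S,b,R)
state=S head=0 tape=_b[c]cba   (S,c)→(P,b,R)
state=P head=1 tape=_bb[c]ba   (P,c)→(R,b,R)
state=R head=2 tape=_bbb[b]a   (R,b)→(R,c,L)
state=R head=1 tape=_bb[b]ca   (R,b)→(R,c,L)
state=R head=0 tape=_b[b]cca   (R,b)→(R,c,L)
state=R head=-1 tape=_[b]ccca   (R,b)→(R,c,L)
state=R head=-2 tape=[_]cccca   (R,_)→(S,b,R)
state=S head=-1 tape=b[c]ccca   (S,c)→(P,b,R)
state=P head=0 tape=bb[c]cca   (P,c)→(R,b,R)
state=R head=1 tape=bbb[c]ca   (R,c)→(P,b,R)
state=P head=2 tape=bbbb[c]a   (P,c)→(R,b,R)
state=R head=3 tape=bbbbb[a]   (R,a)→(H,a,L)
state=H head=2 tape=bbbb[b]a
The non-blank tape span at halt is bbbbba.

bbbbba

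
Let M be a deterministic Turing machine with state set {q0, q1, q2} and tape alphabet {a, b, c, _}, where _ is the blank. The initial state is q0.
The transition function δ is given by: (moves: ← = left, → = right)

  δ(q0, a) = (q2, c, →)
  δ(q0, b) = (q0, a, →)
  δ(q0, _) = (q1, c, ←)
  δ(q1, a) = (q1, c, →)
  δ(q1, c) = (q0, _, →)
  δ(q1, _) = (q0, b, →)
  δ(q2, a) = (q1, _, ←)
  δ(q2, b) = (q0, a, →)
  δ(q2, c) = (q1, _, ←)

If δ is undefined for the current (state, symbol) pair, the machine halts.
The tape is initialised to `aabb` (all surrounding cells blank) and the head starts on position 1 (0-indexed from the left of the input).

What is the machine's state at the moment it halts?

state=q0 head=1 tape=a[a]bb__   (q0,a)→(q2,c,→)
state=q2 head=2 tape=ac[b]b__   (q2,b)→(q0,a,→)
state=q0 head=3 tape=aca[b]__   (q0,b)→(q0,a,→)
state=q0 head=4 tape=acaa[_]_   (q0,_)→(q1,c,←)
state=q1 head=3 tape=aca[a]c_   (q1,a)→(q1,c,→)
state=q1 head=4 tape=acac[c]_   (q1,c)→(q0,_,→)
state=q0 head=5 tape=acac_[_]   (q0,_)→(q1,c,←)
state=q1 head=4 tape=acac[_]c   (q1,_)→(q0,b,→)
state=q0 head=5 tape=acacb[c]
No transition is defined for (q0, c); M halts in state q0.

q0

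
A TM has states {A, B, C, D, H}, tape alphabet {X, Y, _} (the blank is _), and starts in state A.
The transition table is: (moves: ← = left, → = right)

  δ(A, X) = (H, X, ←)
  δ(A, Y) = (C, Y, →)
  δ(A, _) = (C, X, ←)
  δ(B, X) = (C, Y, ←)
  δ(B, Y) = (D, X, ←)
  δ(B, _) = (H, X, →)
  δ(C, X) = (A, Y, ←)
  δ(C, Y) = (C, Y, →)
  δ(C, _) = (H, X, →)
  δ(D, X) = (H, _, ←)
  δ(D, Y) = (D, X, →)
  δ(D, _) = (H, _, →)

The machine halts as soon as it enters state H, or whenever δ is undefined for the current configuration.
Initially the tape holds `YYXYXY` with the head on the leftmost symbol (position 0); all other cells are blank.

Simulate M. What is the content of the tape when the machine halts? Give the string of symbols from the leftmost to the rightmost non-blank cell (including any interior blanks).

state=A head=0 tape=[Y]YXYXY__   (A,Y)→(C,Y,→)
state=C head=1 tape=Y[Y]XYXY__   (C,Y)→(C,Y,→)
state=C head=2 tape=YY[X]YXY__   (C,X)→(A,Y,←)
state=A head=1 tape=Y[Y]YYXY__   (A,Y)→(C,Y,→)
state=C head=2 tape=YY[Y]YXY__   (C,Y)→(C,Y,→)
state=C head=3 tape=YYY[Y]XY__   (C,Y)→(C,Y,→)
state=C head=4 tape=YYYY[X]Y__   (C,X)→(A,Y,←)
state=A head=3 tape=YYY[Y]YY__   (A,Y)→(C,Y,→)
state=C head=4 tape=YYYY[Y]Y__   (C,Y)→(C,Y,→)
state=C head=5 tape=YYYYY[Y]__   (C,Y)→(C,Y,→)
state=C head=6 tape=YYYYYY[_]_   (C,_)→(H,X,→)
state=H head=7 tape=YYYYYYX[_]
The non-blank tape span at halt is YYYYYYX.

YYYYYYX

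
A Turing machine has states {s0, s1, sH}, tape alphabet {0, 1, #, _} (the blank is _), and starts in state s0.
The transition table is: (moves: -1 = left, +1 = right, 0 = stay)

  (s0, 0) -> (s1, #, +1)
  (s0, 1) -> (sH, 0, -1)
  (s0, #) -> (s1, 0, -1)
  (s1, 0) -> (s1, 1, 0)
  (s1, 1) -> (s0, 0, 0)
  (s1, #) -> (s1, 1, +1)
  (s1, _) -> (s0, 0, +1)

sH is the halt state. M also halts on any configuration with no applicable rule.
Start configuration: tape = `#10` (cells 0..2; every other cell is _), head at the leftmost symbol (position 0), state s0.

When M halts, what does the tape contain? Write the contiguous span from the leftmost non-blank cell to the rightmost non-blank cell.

s0 | _[#]10__   read # → write 0, move -1, go to s1
s1 | [_]010__   read _ → write 0, move +1, go to s0
s0 | 0[0]10__   read 0 → write #, move +1, go to s1
s1 | 0#[1]0__   read 1 → write 0, move 0, go to s0
s0 | 0#[0]0__   read 0 → write #, move +1, go to s1
s1 | 0##[0]__   read 0 → write 1, move 0, go to s1
s1 | 0##[1]__   read 1 → write 0, move 0, go to s0
s0 | 0##[0]__   read 0 → write #, move +1, go to s1
s1 | 0###[_]_   read _ → write 0, move +1, go to s0
s0 | 0###0[_]
The non-blank tape span at halt is 0###0.

0###0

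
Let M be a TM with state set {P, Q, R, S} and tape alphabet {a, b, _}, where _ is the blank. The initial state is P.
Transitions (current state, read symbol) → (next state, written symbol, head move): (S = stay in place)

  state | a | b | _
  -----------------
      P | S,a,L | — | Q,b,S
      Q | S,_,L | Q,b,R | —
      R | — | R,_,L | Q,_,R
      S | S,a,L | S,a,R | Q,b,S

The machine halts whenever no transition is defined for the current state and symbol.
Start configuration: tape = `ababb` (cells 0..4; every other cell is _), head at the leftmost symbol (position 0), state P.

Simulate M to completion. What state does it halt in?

Q

P | _[a]babb_   read a → write a, move L, go to S
S | [_]ababb_   read _ → write b, move S, go to Q
Q | [b]ababb_   read b → write b, move R, go to Q
Q | b[a]babb_   read a → write _, move L, go to S
S | [b]_babb_   read b → write a, move R, go to S
S | a[_]babb_   read _ → write b, move S, go to Q
Q | a[b]babb_   read b → write b, move R, go to Q
Q | ab[b]abb_   read b → write b, move R, go to Q
Q | abb[a]bb_   read a → write _, move L, go to S
S | ab[b]_bb_   read b → write a, move R, go to S
S | aba[_]bb_   read _ → write b, move S, go to Q
Q | aba[b]bb_   read b → write b, move R, go to Q
Q | abab[b]b_   read b → write b, move R, go to Q
Q | ababb[b]_   read b → write b, move R, go to Q
Q | ababbb[_]
No transition is defined for (Q, _); M halts in state Q.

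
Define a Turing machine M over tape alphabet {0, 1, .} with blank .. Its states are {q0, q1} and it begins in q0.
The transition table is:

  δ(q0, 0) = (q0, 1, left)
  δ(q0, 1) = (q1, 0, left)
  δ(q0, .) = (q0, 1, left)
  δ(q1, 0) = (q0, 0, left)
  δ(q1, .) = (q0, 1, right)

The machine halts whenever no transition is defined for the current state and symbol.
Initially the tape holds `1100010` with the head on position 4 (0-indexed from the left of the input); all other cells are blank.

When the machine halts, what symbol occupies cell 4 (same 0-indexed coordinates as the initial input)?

1

state=q0 head=4 tape=1100[0]10   (q0,0)→(q0,1,left)
state=q0 head=3 tape=110[0]110   (q0,0)→(q0,1,left)
state=q0 head=2 tape=11[0]1110   (q0,0)→(q0,1,left)
state=q0 head=1 tape=1[1]11110   (q0,1)→(q1,0,left)
state=q1 head=0 tape=[1]011110
Cell 4 holds 1 when M halts.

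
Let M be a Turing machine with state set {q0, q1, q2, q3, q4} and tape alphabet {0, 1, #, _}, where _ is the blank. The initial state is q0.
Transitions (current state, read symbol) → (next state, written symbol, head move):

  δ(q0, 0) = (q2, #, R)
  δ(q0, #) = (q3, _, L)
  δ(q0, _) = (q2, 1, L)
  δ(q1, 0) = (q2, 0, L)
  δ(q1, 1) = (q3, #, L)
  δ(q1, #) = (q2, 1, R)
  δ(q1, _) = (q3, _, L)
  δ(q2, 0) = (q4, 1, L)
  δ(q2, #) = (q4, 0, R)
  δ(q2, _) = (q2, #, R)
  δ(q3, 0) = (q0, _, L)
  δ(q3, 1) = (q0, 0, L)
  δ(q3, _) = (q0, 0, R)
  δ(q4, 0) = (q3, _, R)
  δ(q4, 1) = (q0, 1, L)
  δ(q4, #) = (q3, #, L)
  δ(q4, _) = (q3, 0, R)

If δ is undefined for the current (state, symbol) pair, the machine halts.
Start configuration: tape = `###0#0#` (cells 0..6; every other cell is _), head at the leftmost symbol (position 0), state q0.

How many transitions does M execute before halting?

14

q0 | _____[#]##0#0#   read # → write _, move L, go to q3
q3 | ____[_]_##0#0#   read _ → write 0, move R, go to q0
q0 | ____0[_]##0#0#   read _ → write 1, move L, go to q2
q2 | ____[0]1##0#0#   read 0 → write 1, move L, go to q4
q4 | ___[_]11##0#0#   read _ → write 0, move R, go to q3
q3 | ___0[1]1##0#0#   read 1 → write 0, move L, go to q0
q0 | ___[0]01##0#0#   read 0 → write #, move R, go to q2
q2 | ___#[0]1##0#0#   read 0 → write 1, move L, go to q4
q4 | ___[#]11##0#0#   read # → write #, move L, go to q3
q3 | __[_]#11##0#0#   read _ → write 0, move R, go to q0
q0 | __0[#]11##0#0#   read # → write _, move L, go to q3
q3 | __[0]_11##0#0#   read 0 → write _, move L, go to q0
q0 | _[_]__11##0#0#   read _ → write 1, move L, go to q2
q2 | [_]1__11##0#0#   read _ → write #, move R, go to q2
q2 | #[1]__11##0#0#
M halts after 14 transitions.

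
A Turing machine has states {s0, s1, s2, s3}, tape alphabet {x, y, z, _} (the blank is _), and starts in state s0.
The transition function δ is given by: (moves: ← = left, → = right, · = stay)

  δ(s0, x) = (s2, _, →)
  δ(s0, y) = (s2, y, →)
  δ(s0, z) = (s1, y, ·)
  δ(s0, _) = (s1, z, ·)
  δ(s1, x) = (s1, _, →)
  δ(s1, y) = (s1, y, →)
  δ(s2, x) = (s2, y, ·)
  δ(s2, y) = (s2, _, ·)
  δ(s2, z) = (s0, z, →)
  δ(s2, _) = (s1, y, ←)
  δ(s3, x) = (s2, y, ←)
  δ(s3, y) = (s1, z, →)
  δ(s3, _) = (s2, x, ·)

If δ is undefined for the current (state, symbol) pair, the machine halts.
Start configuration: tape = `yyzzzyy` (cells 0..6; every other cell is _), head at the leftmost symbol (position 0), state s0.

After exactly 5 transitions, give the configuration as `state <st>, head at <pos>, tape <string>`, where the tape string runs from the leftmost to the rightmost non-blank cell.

state s1, head at 2, tape yyzzzyy

state=s0 head=0 tape=[y]yzzzyy   (s0,y)→(s2,y,→)
state=s2 head=1 tape=y[y]zzzyy   (s2,y)→(s2,_,·)
state=s2 head=1 tape=y[_]zzzyy   (s2,_)→(s1,y,←)
state=s1 head=0 tape=[y]yzzzyy   (s1,y)→(s1,y,→)
state=s1 head=1 tape=y[y]zzzyy   (s1,y)→(s1,y,→)
state=s1 head=2 tape=yy[z]zzyy
After 5 steps: state s1, head at 2, tape yyzzzyy.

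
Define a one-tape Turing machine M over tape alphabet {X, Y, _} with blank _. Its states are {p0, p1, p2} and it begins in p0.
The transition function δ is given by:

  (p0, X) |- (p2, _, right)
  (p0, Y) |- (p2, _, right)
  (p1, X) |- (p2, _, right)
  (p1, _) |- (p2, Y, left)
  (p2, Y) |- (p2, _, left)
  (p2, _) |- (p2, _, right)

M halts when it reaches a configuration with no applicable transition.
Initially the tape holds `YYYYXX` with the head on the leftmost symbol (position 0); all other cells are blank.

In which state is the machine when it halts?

p2

p0 | [Y]YYYXX   read Y → write _, move right, go to p2
p2 | _[Y]YYXX   read Y → write _, move left, go to p2
p2 | [_]_YYXX   read _ → write _, move right, go to p2
p2 | _[_]YYXX   read _ → write _, move right, go to p2
p2 | __[Y]YXX   read Y → write _, move left, go to p2
p2 | _[_]_YXX   read _ → write _, move right, go to p2
p2 | __[_]YXX   read _ → write _, move right, go to p2
p2 | ___[Y]XX   read Y → write _, move left, go to p2
p2 | __[_]_XX   read _ → write _, move right, go to p2
p2 | ___[_]XX   read _ → write _, move right, go to p2
p2 | ____[X]X
No transition is defined for (p2, X); M halts in state p2.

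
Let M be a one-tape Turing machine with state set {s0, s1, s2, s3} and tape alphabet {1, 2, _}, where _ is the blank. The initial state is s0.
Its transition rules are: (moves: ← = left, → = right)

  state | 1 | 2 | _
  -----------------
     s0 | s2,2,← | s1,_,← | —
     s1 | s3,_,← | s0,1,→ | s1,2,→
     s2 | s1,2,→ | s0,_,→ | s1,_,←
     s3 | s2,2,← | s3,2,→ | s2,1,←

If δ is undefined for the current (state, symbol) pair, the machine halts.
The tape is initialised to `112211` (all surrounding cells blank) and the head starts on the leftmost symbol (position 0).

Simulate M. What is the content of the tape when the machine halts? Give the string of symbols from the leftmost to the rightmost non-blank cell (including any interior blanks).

21_2_211

s0 | __[1]12211   read 1 → write 2, move ←, go to s2
s2 | _[_]212211   read _ → write _, move ←, go to s1
s1 | [_]_212211   read _ → write 2, move →, go to s1
s1 | 2[_]212211   read _ → write 2, move →, go to s1
s1 | 22[2]12211   read 2 → write 1, move →, go to s0
s0 | 221[1]2211   read 1 → write 2, move ←, go to s2
s2 | 22[1]22211   read 1 → write 2, move →, go to s1
s1 | 222[2]2211   read 2 → write 1, move →, go to s0
s0 | 2221[2]211   read 2 → write _, move ←, go to s1
s1 | 222[1]_211   read 1 → write _, move ←, go to s3
s3 | 22[2]__211   read 2 → write 2, move →, go to s3
s3 | 222[_]_211   read _ → write 1, move ←, go to s2
s2 | 22[2]1_211   read 2 → write _, move →, go to s0
s0 | 22_[1]_211   read 1 → write 2, move ←, go to s2
s2 | 22[_]2_211   read _ → write _, move ←, go to s1
s1 | 2[2]_2_211   read 2 → write 1, move →, go to s0
s0 | 21[_]2_211
The non-blank tape span at halt is 21_2_211.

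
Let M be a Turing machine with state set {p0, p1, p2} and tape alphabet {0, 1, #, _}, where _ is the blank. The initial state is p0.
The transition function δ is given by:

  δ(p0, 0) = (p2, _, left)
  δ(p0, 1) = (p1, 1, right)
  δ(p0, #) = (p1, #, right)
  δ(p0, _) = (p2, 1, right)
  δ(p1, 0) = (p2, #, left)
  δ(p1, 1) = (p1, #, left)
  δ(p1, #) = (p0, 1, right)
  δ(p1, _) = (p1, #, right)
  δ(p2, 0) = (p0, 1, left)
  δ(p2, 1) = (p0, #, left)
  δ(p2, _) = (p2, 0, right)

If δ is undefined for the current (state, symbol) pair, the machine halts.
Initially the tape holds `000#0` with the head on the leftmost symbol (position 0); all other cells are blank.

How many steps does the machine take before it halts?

19

p0 | __[0]00#0   read 0 → write _, move left, go to p2
p2 | _[_]_00#0   read _ → write 0, move right, go to p2
p2 | _0[_]00#0   read _ → write 0, move right, go to p2
p2 | _00[0]0#0   read 0 → write 1, move left, go to p0
p0 | _0[0]10#0   read 0 → write _, move left, go to p2
p2 | _[0]_10#0   read 0 → write 1, move left, go to p0
p0 | [_]1_10#0   read _ → write 1, move right, go to p2
p2 | 1[1]_10#0   read 1 → write #, move left, go to p0
p0 | [1]#_10#0   read 1 → write 1, move right, go to p1
p1 | 1[#]_10#0   read # → write 1, move right, go to p0
p0 | 11[_]10#0   read _ → write 1, move right, go to p2
p2 | 111[1]0#0   read 1 → write #, move left, go to p0
p0 | 11[1]#0#0   read 1 → write 1, move right, go to p1
p1 | 111[#]0#0   read # → write 1, move right, go to p0
p0 | 1111[0]#0   read 0 → write _, move left, go to p2
p2 | 111[1]_#0   read 1 → write #, move left, go to p0
p0 | 11[1]#_#0   read 1 → write 1, move right, go to p1
p1 | 111[#]_#0   read # → write 1, move right, go to p0
p0 | 1111[_]#0   read _ → write 1, move right, go to p2
p2 | 11111[#]0
M halts after 19 transitions.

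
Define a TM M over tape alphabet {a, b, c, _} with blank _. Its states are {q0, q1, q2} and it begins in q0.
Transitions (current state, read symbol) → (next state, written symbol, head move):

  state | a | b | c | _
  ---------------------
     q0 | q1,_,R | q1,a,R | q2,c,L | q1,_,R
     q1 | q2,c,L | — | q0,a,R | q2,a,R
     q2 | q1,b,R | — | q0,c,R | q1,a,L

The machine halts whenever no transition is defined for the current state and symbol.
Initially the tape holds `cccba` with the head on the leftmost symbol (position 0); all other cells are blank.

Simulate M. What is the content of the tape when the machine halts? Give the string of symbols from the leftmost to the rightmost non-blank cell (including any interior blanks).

q0 | __[c]ccba___   read c → write c, move L, go to q2
q2 | _[_]cccba___   read _ → write a, move L, go to q1
q1 | [_]acccba___   read _ → write a, move R, go to q2
q2 | a[a]cccba___   read a → write b, move R, go to q1
q1 | ab[c]ccba___   read c → write a, move R, go to q0
q0 | aba[c]cba___   read c → write c, move L, go to q2
q2 | ab[a]ccba___   read a → write b, move R, go to q1
q1 | abb[c]cba___   read c → write a, move R, go to q0
q0 | abba[c]ba___   read c → write c, move L, go to q2
q2 | abb[a]cba___   read a → write b, move R, go to q1
q1 | abbb[c]ba___   read c → write a, move R, go to q0
q0 | abbba[b]a___   read b → write a, move R, go to q1
q1 | abbbaa[a]___   read a → write c, move L, go to q2
q2 | abbba[a]c___   read a → write b, move R, go to q1
q1 | abbbab[c]___   read c → write a, move R, go to q0
q0 | abbbaba[_]__   read _ → write _, move R, go to q1
q1 | abbbaba_[_]_   read _ → write a, move R, go to q2
q2 | abbbaba_a[_]   read _ → write a, move L, go to q1
q1 | abbbaba_[a]a   read a → write c, move L, go to q2
q2 | abbbaba[_]ca   read _ → write a, move L, go to q1
q1 | abbbab[a]aca   read a → write c, move L, go to q2
q2 | abbba[b]caca
The non-blank tape span at halt is abbbabcaca.

abbbabcaca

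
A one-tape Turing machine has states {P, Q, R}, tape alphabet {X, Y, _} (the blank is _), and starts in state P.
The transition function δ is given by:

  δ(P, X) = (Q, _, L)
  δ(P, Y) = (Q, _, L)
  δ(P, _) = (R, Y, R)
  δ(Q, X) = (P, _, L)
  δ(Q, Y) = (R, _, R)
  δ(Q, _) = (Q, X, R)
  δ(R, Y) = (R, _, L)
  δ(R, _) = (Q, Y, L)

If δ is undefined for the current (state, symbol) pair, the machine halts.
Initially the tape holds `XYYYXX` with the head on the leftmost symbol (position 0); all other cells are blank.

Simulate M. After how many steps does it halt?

state=P head=0 tape=___[X]YYYXX   (P,X)→(Q,_,L)
state=Q head=-1 tape=__[_]_YYYXX   (Q,_)→(Q,X,R)
state=Q head=0 tape=__X[_]YYYXX   (Q,_)→(Q,X,R)
state=Q head=1 tape=__XX[Y]YYXX   (Q,Y)→(R,_,R)
state=R head=2 tape=__XX_[Y]YXX   (R,Y)→(R,_,L)
state=R head=1 tape=__XX[_]_YXX   (R,_)→(Q,Y,L)
state=Q head=0 tape=__X[X]Y_YXX   (Q,X)→(P,_,L)
state=P head=-1 tape=__[X]_Y_YXX   (P,X)→(Q,_,L)
state=Q head=-2 tape=_[_]__Y_YXX   (Q,_)→(Q,X,R)
state=Q head=-1 tape=_X[_]_Y_YXX   (Q,_)→(Q,X,R)
state=Q head=0 tape=_XX[_]Y_YXX   (Q,_)→(Q,X,R)
state=Q head=1 tape=_XXX[Y]_YXX   (Q,Y)→(R,_,R)
state=R head=2 tape=_XXX_[_]YXX   (R,_)→(Q,Y,L)
state=Q head=1 tape=_XXX[_]YYXX   (Q,_)→(Q,X,R)
state=Q head=2 tape=_XXXX[Y]YXX   (Q,Y)→(R,_,R)
state=R head=3 tape=_XXXX_[Y]XX   (R,Y)→(R,_,L)
state=R head=2 tape=_XXXX[_]_XX   (R,_)→(Q,Y,L)
state=Q head=1 tape=_XXX[X]Y_XX   (Q,X)→(P,_,L)
state=P head=0 tape=_XX[X]_Y_XX   (P,X)→(Q,_,L)
state=Q head=-1 tape=_X[X]__Y_XX   (Q,X)→(P,_,L)
state=P head=-2 tape=_[X]___Y_XX   (P,X)→(Q,_,L)
state=Q head=-3 tape=[_]____Y_XX   (Q,_)→(Q,X,R)
state=Q head=-2 tape=X[_]___Y_XX   (Q,_)→(Q,X,R)
state=Q head=-1 tape=XX[_]__Y_XX   (Q,_)→(Q,X,R)
state=Q head=0 tape=XXX[_]_Y_XX   (Q,_)→(Q,X,R)
state=Q head=1 tape=XXXX[_]Y_XX   (Q,_)→(Q,X,R)
state=Q head=2 tape=XXXXX[Y]_XX   (Q,Y)→(R,_,R)
state=R head=3 tape=XXXXX_[_]XX   (R,_)→(Q,Y,L)
state=Q head=2 tape=XXXXX[_]YXX   (Q,_)→(Q,X,R)
state=Q head=3 tape=XXXXXX[Y]XX   (Q,Y)→(R,_,R)
state=R head=4 tape=XXXXXX_[X]X
M halts after 30 transitions.

30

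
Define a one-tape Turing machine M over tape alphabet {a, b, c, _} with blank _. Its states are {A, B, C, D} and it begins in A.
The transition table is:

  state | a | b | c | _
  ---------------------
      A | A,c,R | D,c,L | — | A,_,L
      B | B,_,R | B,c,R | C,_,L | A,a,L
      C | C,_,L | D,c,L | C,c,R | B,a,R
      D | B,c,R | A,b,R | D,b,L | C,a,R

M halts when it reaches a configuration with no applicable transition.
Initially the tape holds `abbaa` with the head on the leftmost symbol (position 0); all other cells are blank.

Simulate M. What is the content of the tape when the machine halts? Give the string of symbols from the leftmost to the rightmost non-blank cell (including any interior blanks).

caccc__a

state=A head=0 tape=__[a]bbaa_   (A,a)→(A,c,R)
state=A head=1 tape=__c[b]baa_   (A,b)→(D,c,L)
state=D head=0 tape=__[c]cbaa_   (D,c)→(D,b,L)
state=D head=-1 tape=_[_]bcbaa_   (D,_)→(C,a,R)
state=C head=0 tape=_a[b]cbaa_   (C,b)→(D,c,L)
state=D head=-1 tape=_[a]ccbaa_   (D,a)→(B,c,R)
state=B head=0 tape=_c[c]cbaa_   (B,c)→(C,_,L)
state=C head=-1 tape=_[c]_cbaa_   (C,c)→(C,c,R)
state=C head=0 tape=_c[_]cbaa_   (C,_)→(B,a,R)
state=B head=1 tape=_ca[c]baa_   (B,c)→(C,_,L)
state=C head=0 tape=_c[a]_baa_   (C,a)→(C,_,L)
state=C head=-1 tape=_[c]__baa_   (C,c)→(C,c,R)
state=C head=0 tape=_c[_]_baa_   (C,_)→(B,a,R)
state=B head=1 tape=_ca[_]baa_   (B,_)→(A,a,L)
state=A head=0 tape=_c[a]abaa_   (A,a)→(A,c,R)
state=A head=1 tape=_cc[a]baa_   (A,a)→(A,c,R)
state=A head=2 tape=_ccc[b]aa_   (A,b)→(D,c,L)
state=D head=1 tape=_cc[c]caa_   (D,c)→(D,b,L)
state=D head=0 tape=_c[c]bcaa_   (D,c)→(D,b,L)
state=D head=-1 tape=_[c]bbcaa_   (D,c)→(D,b,L)
state=D head=-2 tape=[_]bbbcaa_   (D,_)→(C,a,R)
state=C head=-1 tape=a[b]bbcaa_   (C,b)→(D,c,L)
state=D head=-2 tape=[a]cbbcaa_   (D,a)→(B,c,R)
state=B head=-1 tape=c[c]bbcaa_   (B,c)→(C,_,L)
state=C head=-2 tape=[c]_bbcaa_   (C,c)→(C,c,R)
state=C head=-1 tape=c[_]bbcaa_   (C,_)→(B,a,R)
state=B head=0 tape=ca[b]bcaa_   (B,b)→(B,c,R)
state=B head=1 tape=cac[b]caa_   (B,b)→(B,c,R)
state=B head=2 tape=cacc[c]aa_   (B,c)→(C,_,L)
state=C head=1 tape=cac[c]_aa_   (C,c)→(C,c,R)
state=C head=2 tape=cacc[_]aa_   (C,_)→(B,a,R)
state=B head=3 tape=cacca[a]a_   (B,a)→(B,_,R)
state=B head=4 tape=cacca_[a]_   (B,a)→(B,_,R)
state=B head=5 tape=cacca__[_]   (B,_)→(A,a,L)
state=A head=4 tape=cacca_[_]a   (A,_)→(A,_,L)
state=A head=3 tape=cacca[_]_a   (A,_)→(A,_,L)
state=A head=2 tape=cacc[a]__a   (A,a)→(A,c,R)
state=A head=3 tape=caccc[_]_a   (A,_)→(A,_,L)
state=A head=2 tape=cacc[c]__a
The non-blank tape span at halt is caccc__a.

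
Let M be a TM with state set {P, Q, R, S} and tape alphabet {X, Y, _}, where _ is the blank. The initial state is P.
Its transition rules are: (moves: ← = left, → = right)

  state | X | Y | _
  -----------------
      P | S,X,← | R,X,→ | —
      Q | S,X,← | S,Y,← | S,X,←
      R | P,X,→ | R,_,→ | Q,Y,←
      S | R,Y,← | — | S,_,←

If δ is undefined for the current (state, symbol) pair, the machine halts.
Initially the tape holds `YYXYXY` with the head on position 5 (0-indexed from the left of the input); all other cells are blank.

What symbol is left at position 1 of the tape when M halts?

X

P | YYXYX[Y]___   read Y → write X, move →, go to R
R | YYXYXX[_]__   read _ → write Y, move ←, go to Q
Q | YYXYX[X]Y__   read X → write X, move ←, go to S
S | YYXY[X]XY__   read X → write Y, move ←, go to R
R | YYX[Y]YXY__   read Y → write _, move →, go to R
R | YYX_[Y]XY__   read Y → write _, move →, go to R
R | YYX__[X]Y__   read X → write X, move →, go to P
P | YYX__X[Y]__   read Y → write X, move →, go to R
R | YYX__XX[_]_   read _ → write Y, move ←, go to Q
Q | YYX__X[X]Y_   read X → write X, move ←, go to S
S | YYX__[X]XY_   read X → write Y, move ←, go to R
R | YYX_[_]YXY_   read _ → write Y, move ←, go to Q
Q | YYX[_]YYXY_   read _ → write X, move ←, go to S
S | YY[X]XYYXY_   read X → write Y, move ←, go to R
R | Y[Y]YXYYXY_   read Y → write _, move →, go to R
R | Y_[Y]XYYXY_   read Y → write _, move →, go to R
R | Y__[X]YYXY_   read X → write X, move →, go to P
P | Y__X[Y]YXY_   read Y → write X, move →, go to R
R | Y__XX[Y]XY_   read Y → write _, move →, go to R
R | Y__XX_[X]Y_   read X → write X, move →, go to P
P | Y__XX_X[Y]_   read Y → write X, move →, go to R
R | Y__XX_XX[_]   read _ → write Y, move ←, go to Q
Q | Y__XX_X[X]Y   read X → write X, move ←, go to S
S | Y__XX_[X]XY   read X → write Y, move ←, go to R
R | Y__XX[_]YXY   read _ → write Y, move ←, go to Q
Q | Y__X[X]YYXY   read X → write X, move ←, go to S
S | Y__[X]XYYXY   read X → write Y, move ←, go to R
R | Y_[_]YXYYXY   read _ → write Y, move ←, go to Q
Q | Y[_]YYXYYXY   read _ → write X, move ←, go to S
S | [Y]XYYXYYXY
Cell 1 holds X when M halts.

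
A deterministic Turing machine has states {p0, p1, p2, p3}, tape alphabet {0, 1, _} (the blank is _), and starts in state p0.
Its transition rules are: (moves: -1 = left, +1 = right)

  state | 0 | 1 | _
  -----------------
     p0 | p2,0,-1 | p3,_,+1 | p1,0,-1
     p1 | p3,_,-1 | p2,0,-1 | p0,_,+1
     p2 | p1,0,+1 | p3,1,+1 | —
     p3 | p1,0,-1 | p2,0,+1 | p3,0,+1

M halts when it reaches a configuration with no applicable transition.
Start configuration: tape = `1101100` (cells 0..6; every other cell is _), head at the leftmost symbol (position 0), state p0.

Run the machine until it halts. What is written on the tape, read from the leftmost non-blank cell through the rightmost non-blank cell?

0_0_100

state=p0 head=0 tape=_[1]101100   (p0,1)→(p3,_,+1)
state=p3 head=1 tape=__[1]01100   (p3,1)→(p2,0,+1)
state=p2 head=2 tape=__0[0]1100   (p2,0)→(p1,0,+1)
state=p1 head=3 tape=__00[1]100   (p1,1)→(p2,0,-1)
state=p2 head=2 tape=__0[0]0100   (p2,0)→(p1,0,+1)
state=p1 head=3 tape=__00[0]100   (p1,0)→(p3,_,-1)
state=p3 head=2 tape=__0[0]_100   (p3,0)→(p1,0,-1)
state=p1 head=1 tape=__[0]0_100   (p1,0)→(p3,_,-1)
state=p3 head=0 tape=_[_]_0_100   (p3,_)→(p3,0,+1)
state=p3 head=1 tape=_0[_]0_100   (p3,_)→(p3,0,+1)
state=p3 head=2 tape=_00[0]_100   (p3,0)→(p1,0,-1)
state=p1 head=1 tape=_0[0]0_100   (p1,0)→(p3,_,-1)
state=p3 head=0 tape=_[0]_0_100   (p3,0)→(p1,0,-1)
state=p1 head=-1 tape=[_]0_0_100   (p1,_)→(p0,_,+1)
state=p0 head=0 tape=_[0]_0_100   (p0,0)→(p2,0,-1)
state=p2 head=-1 tape=[_]0_0_100
The non-blank tape span at halt is 0_0_100.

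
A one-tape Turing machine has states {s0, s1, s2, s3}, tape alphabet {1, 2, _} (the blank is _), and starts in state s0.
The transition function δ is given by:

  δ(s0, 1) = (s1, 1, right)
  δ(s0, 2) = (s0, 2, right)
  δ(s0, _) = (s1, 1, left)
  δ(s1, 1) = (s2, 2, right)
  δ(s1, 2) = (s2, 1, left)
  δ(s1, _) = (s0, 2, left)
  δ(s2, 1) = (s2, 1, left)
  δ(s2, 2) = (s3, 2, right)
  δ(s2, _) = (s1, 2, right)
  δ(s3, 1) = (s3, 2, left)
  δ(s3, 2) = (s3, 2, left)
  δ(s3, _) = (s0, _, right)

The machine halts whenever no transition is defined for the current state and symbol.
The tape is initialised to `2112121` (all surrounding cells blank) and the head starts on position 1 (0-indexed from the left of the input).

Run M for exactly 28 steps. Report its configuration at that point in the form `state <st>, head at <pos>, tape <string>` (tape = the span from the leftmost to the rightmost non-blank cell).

state=s0 head=1 tape=_2[1]12121_   (s0,1)→(s1,1,right)
state=s1 head=2 tape=_21[1]2121_   (s1,1)→(s2,2,right)
state=s2 head=3 tape=_212[2]121_   (s2,2)→(s3,2,right)
state=s3 head=4 tape=_2122[1]21_   (s3,1)→(s3,2,left)
state=s3 head=3 tape=_212[2]221_   (s3,2)→(s3,2,left)
state=s3 head=2 tape=_21[2]2221_   (s3,2)→(s3,2,left)
state=s3 head=1 tape=_2[1]22221_   (s3,1)→(s3,2,left)
state=s3 head=0 tape=_[2]222221_   (s3,2)→(s3,2,left)
state=s3 head=-1 tape=[_]2222221_   (s3,_)→(s0,_,right)
state=s0 head=0 tape=_[2]222221_   (s0,2)→(s0,2,right)
state=s0 head=1 tape=_2[2]22221_   (s0,2)→(s0,2,right)
state=s0 head=2 tape=_22[2]2221_   (s0,2)→(s0,2,right)
state=s0 head=3 tape=_222[2]221_   (s0,2)→(s0,2,right)
state=s0 head=4 tape=_2222[2]21_   (s0,2)→(s0,2,right)
state=s0 head=5 tape=_22222[2]1_   (s0,2)→(s0,2,right)
state=s0 head=6 tape=_222222[1]_   (s0,1)→(s1,1,right)
state=s1 head=7 tape=_2222221[_]   (s1,_)→(s0,2,left)
state=s0 head=6 tape=_222222[1]2   (s0,1)→(s1,1,right)
state=s1 head=7 tape=_2222221[2]   (s1,2)→(s2,1,left)
state=s2 head=6 tape=_222222[1]1   (s2,1)→(s2,1,left)
state=s2 head=5 tape=_22222[2]11   (s2,2)→(s3,2,right)
state=s3 head=6 tape=_222222[1]1   (s3,1)→(s3,2,left)
state=s3 head=5 tape=_22222[2]21   (s3,2)→(s3,2,left)
state=s3 head=4 tape=_2222[2]221   (s3,2)→(s3,2,left)
state=s3 head=3 tape=_222[2]2221   (s3,2)→(s3,2,left)
state=s3 head=2 tape=_22[2]22221   (s3,2)→(s3,2,left)
state=s3 head=1 tape=_2[2]222221   (s3,2)→(s3,2,left)
state=s3 head=0 tape=_[2]2222221   (s3,2)→(s3,2,left)
state=s3 head=-1 tape=[_]22222221
After 28 steps: state s3, head at -1, tape 22222221.

state s3, head at -1, tape 22222221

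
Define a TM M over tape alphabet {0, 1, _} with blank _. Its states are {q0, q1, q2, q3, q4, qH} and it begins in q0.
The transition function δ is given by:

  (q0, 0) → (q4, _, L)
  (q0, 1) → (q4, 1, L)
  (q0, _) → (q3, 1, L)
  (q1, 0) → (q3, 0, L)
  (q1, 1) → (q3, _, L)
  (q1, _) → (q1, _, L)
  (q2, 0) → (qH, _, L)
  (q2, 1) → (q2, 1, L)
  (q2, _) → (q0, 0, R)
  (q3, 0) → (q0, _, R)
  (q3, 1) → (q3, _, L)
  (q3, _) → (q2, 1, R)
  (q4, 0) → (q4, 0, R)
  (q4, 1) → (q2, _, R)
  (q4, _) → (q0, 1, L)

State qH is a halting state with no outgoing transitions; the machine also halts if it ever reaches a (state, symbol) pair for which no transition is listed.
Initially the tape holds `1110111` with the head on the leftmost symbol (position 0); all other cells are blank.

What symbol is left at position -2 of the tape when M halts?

q0 | ____[1]110111   read 1 → write 1, move L, go to q4
q4 | ___[_]1110111   read _ → write 1, move L, go to q0
q0 | __[_]11110111   read _ → write 1, move L, go to q3
q3 | _[_]111110111   read _ → write 1, move R, go to q2
q2 | _1[1]11110111   read 1 → write 1, move L, go to q2
q2 | _[1]111110111   read 1 → write 1, move L, go to q2
q2 | [_]1111110111   read _ → write 0, move R, go to q0
q0 | 0[1]111110111   read 1 → write 1, move L, go to q4
q4 | [0]1111110111   read 0 → write 0, move R, go to q4
q4 | 0[1]111110111   read 1 → write _, move R, go to q2
q2 | 0_[1]11110111   read 1 → write 1, move L, go to q2
q2 | 0[_]111110111   read _ → write 0, move R, go to q0
q0 | 00[1]11110111   read 1 → write 1, move L, go to q4
q4 | 0[0]111110111   read 0 → write 0, move R, go to q4
q4 | 00[1]11110111   read 1 → write _, move R, go to q2
q2 | 00_[1]1110111   read 1 → write 1, move L, go to q2
q2 | 00[_]11110111   read _ → write 0, move R, go to q0
q0 | 000[1]1110111   read 1 → write 1, move L, go to q4
q4 | 00[0]11110111   read 0 → write 0, move R, go to q4
q4 | 000[1]1110111   read 1 → write _, move R, go to q2
q2 | 000_[1]110111   read 1 → write 1, move L, go to q2
q2 | 000[_]1110111   read _ → write 0, move R, go to q0
q0 | 0000[1]110111   read 1 → write 1, move L, go to q4
q4 | 000[0]1110111   read 0 → write 0, move R, go to q4
q4 | 0000[1]110111   read 1 → write _, move R, go to q2
q2 | 0000_[1]10111   read 1 → write 1, move L, go to q2
q2 | 0000[_]110111   read _ → write 0, move R, go to q0
q0 | 00000[1]10111   read 1 → write 1, move L, go to q4
q4 | 0000[0]110111   read 0 → write 0, move R, go to q4
q4 | 00000[1]10111   read 1 → write _, move R, go to q2
q2 | 00000_[1]0111   read 1 → write 1, move L, go to q2
q2 | 00000[_]10111   read _ → write 0, move R, go to q0
q0 | 000000[1]0111   read 1 → write 1, move L, go to q4
q4 | 00000[0]10111   read 0 → write 0, move R, go to q4
q4 | 000000[1]0111   read 1 → write _, move R, go to q2
q2 | 000000_[0]111   read 0 → write _, move L, go to qH
qH | 000000[_]_111
Cell -2 holds 0 when M halts.

0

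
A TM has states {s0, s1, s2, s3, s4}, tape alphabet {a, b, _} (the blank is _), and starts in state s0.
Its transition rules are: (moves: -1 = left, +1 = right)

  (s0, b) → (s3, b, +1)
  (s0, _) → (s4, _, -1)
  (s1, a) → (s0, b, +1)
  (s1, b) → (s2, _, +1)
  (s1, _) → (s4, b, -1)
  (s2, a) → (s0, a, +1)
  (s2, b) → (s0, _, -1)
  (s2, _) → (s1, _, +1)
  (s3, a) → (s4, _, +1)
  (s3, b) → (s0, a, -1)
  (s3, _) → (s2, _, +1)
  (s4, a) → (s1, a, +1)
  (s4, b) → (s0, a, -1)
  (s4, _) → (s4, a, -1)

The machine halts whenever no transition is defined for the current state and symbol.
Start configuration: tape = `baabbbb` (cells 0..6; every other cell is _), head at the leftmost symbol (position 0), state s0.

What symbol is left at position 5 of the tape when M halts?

_

state=s0 head=0 tape=[b]aabbbb   (s0,b)→(s3,b,+1)
state=s3 head=1 tape=b[a]abbbb   (s3,a)→(s4,_,+1)
state=s4 head=2 tape=b_[a]bbbb   (s4,a)→(s1,a,+1)
state=s1 head=3 tape=b_a[b]bbb   (s1,b)→(s2,_,+1)
state=s2 head=4 tape=b_a_[b]bb   (s2,b)→(s0,_,-1)
state=s0 head=3 tape=b_a[_]_bb   (s0,_)→(s4,_,-1)
state=s4 head=2 tape=b_[a]__bb   (s4,a)→(s1,a,+1)
state=s1 head=3 tape=b_a[_]_bb   (s1,_)→(s4,b,-1)
state=s4 head=2 tape=b_[a]b_bb   (s4,a)→(s1,a,+1)
state=s1 head=3 tape=b_a[b]_bb   (s1,b)→(s2,_,+1)
state=s2 head=4 tape=b_a_[_]bb   (s2,_)→(s1,_,+1)
state=s1 head=5 tape=b_a__[b]b   (s1,b)→(s2,_,+1)
state=s2 head=6 tape=b_a___[b]   (s2,b)→(s0,_,-1)
state=s0 head=5 tape=b_a__[_]_   (s0,_)→(s4,_,-1)
state=s4 head=4 tape=b_a_[_]__   (s4,_)→(s4,a,-1)
state=s4 head=3 tape=b_a[_]a__   (s4,_)→(s4,a,-1)
state=s4 head=2 tape=b_[a]aa__   (s4,a)→(s1,a,+1)
state=s1 head=3 tape=b_a[a]a__   (s1,a)→(s0,b,+1)
state=s0 head=4 tape=b_ab[a]__
Cell 5 holds _ when M halts.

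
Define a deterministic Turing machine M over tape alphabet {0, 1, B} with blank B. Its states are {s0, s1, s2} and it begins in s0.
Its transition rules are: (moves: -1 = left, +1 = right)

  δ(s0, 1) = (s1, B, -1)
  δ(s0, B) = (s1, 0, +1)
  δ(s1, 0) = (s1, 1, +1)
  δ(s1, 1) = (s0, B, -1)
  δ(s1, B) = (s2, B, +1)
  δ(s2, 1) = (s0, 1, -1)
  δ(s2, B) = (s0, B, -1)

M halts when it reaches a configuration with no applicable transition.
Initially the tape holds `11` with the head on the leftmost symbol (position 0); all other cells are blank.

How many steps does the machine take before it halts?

8

state=s0 head=0 tape=B[1]1   (s0,1)→(s1,B,-1)
state=s1 head=-1 tape=[B]B1   (s1,B)→(s2,B,+1)
state=s2 head=0 tape=B[B]1   (s2,B)→(s0,B,-1)
state=s0 head=-1 tape=[B]B1   (s0,B)→(s1,0,+1)
state=s1 head=0 tape=0[B]1   (s1,B)→(s2,B,+1)
state=s2 head=1 tape=0B[1]   (s2,1)→(s0,1,-1)
state=s0 head=0 tape=0[B]1   (s0,B)→(s1,0,+1)
state=s1 head=1 tape=00[1]   (s1,1)→(s0,B,-1)
state=s0 head=0 tape=0[0]B
M halts after 8 transitions.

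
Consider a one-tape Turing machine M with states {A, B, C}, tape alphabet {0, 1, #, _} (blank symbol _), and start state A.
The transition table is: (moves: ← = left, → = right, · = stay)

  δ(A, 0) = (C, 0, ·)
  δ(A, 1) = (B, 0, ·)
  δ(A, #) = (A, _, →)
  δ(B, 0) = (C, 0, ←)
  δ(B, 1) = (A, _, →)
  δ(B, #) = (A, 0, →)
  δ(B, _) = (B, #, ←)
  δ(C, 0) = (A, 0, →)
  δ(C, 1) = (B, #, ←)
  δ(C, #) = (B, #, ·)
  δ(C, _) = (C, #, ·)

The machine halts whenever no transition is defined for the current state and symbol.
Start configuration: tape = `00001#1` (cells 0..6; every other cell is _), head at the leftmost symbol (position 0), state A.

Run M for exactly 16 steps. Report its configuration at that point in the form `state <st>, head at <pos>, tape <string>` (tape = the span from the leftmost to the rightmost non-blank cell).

state=A head=0 tape=[0]0001#1   (A,0)→(C,0,·)
state=C head=0 tape=[0]0001#1   (C,0)→(A,0,→)
state=A head=1 tape=0[0]001#1   (A,0)→(C,0,·)
state=C head=1 tape=0[0]001#1   (C,0)→(A,0,→)
state=A head=2 tape=00[0]01#1   (A,0)→(C,0,·)
state=C head=2 tape=00[0]01#1   (C,0)→(A,0,→)
state=A head=3 tape=000[0]1#1   (A,0)→(C,0,·)
state=C head=3 tape=000[0]1#1   (C,0)→(A,0,→)
state=A head=4 tape=0000[1]#1   (A,1)→(B,0,·)
state=B head=4 tape=0000[0]#1   (B,0)→(C,0,←)
state=C head=3 tape=000[0]0#1   (C,0)→(A,0,→)
state=A head=4 tape=0000[0]#1   (A,0)→(C,0,·)
state=C head=4 tape=0000[0]#1   (C,0)→(A,0,→)
state=A head=5 tape=00000[#]1   (A,#)→(A,_,→)
state=A head=6 tape=00000_[1]   (A,1)→(B,0,·)
state=B head=6 tape=00000_[0]   (B,0)→(C,0,←)
state=C head=5 tape=00000[_]0
After 16 steps: state C, head at 5, tape 00000_0.

state C, head at 5, tape 00000_0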